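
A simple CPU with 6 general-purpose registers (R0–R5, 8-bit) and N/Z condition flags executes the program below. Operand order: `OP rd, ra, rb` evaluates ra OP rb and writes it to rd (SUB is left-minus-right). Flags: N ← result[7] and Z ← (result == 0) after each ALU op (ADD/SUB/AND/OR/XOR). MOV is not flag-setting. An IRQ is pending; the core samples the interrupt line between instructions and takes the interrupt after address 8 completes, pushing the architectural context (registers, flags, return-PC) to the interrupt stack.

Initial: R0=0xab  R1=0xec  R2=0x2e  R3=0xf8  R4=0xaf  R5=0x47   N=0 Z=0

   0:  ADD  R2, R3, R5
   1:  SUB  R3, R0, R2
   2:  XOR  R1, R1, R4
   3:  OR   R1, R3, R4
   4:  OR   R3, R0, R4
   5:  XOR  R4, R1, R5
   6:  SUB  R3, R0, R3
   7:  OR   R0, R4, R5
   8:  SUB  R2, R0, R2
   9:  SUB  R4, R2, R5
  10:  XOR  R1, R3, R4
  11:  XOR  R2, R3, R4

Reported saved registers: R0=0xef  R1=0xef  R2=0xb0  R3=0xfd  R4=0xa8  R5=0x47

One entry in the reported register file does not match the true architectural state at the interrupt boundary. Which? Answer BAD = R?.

BAD = R3

after  0: R0=0xab R1=0xec R2=0x3f R3=0xf8 R4=0xaf R5=0x47  N=0 Z=0
after  1: R0=0xab R1=0xec R2=0x3f R3=0x6c R4=0xaf R5=0x47  N=0 Z=0
after  2: R0=0xab R1=0x43 R2=0x3f R3=0x6c R4=0xaf R5=0x47  N=0 Z=0
after  3: R0=0xab R1=0xef R2=0x3f R3=0x6c R4=0xaf R5=0x47  N=1 Z=0
after  4: R0=0xab R1=0xef R2=0x3f R3=0xaf R4=0xaf R5=0x47  N=1 Z=0
after  5: R0=0xab R1=0xef R2=0x3f R3=0xaf R4=0xa8 R5=0x47  N=1 Z=0
after  6: R0=0xab R1=0xef R2=0x3f R3=0xfc R4=0xa8 R5=0x47  N=1 Z=0
after  7: R0=0xef R1=0xef R2=0x3f R3=0xfc R4=0xa8 R5=0x47  N=1 Z=0
after  8: R0=0xef R1=0xef R2=0xb0 R3=0xfc R4=0xa8 R5=0x47  N=1 Z=0
-- IRQ taken; context saved, return-PC = 9 --
mismatch: R3: reported 0xfd vs actual 0xfc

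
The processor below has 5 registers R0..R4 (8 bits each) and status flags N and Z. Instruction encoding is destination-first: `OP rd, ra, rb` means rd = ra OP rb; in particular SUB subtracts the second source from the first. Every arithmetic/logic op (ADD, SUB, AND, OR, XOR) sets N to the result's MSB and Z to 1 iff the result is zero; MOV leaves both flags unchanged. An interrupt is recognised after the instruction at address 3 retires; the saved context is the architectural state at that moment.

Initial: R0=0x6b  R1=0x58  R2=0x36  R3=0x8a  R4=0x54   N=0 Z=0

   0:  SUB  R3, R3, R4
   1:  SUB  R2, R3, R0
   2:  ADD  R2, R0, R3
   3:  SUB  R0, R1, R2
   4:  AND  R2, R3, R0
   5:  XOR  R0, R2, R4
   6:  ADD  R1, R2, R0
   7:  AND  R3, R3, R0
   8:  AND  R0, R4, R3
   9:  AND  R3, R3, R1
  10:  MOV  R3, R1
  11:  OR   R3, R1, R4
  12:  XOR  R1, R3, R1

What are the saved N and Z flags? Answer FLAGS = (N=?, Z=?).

after  0: R0=0x6b R1=0x58 R2=0x36 R3=0x36 R4=0x54  N=0 Z=0
after  1: R0=0x6b R1=0x58 R2=0xcb R3=0x36 R4=0x54  N=1 Z=0
after  2: R0=0x6b R1=0x58 R2=0xa1 R3=0x36 R4=0x54  N=1 Z=0
after  3: R0=0xb7 R1=0x58 R2=0xa1 R3=0x36 R4=0x54  N=1 Z=0
-- IRQ taken; context saved, return-PC = 4 --

FLAGS = (N=1, Z=0)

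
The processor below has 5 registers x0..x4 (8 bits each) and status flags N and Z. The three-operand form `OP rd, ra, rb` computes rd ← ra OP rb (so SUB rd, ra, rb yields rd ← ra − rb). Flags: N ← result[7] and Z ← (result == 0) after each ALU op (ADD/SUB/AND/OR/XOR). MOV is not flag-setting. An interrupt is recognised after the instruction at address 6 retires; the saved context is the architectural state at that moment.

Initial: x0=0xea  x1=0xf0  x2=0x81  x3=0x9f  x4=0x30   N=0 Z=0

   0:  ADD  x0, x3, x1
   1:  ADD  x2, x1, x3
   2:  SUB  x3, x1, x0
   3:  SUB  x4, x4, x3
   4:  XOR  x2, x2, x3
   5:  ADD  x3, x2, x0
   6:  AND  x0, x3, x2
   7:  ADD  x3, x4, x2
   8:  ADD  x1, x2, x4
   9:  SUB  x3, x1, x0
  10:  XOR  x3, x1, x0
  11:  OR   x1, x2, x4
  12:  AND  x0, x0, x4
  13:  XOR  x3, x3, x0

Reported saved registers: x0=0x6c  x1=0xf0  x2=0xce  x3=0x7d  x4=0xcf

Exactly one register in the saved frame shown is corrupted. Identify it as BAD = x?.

BAD = x2

after  0: x0=0x8f x1=0xf0 x2=0x81 x3=0x9f x4=0x30  N=1 Z=0
after  1: x0=0x8f x1=0xf0 x2=0x8f x3=0x9f x4=0x30  N=1 Z=0
after  2: x0=0x8f x1=0xf0 x2=0x8f x3=0x61 x4=0x30  N=0 Z=0
after  3: x0=0x8f x1=0xf0 x2=0x8f x3=0x61 x4=0xcf  N=1 Z=0
after  4: x0=0x8f x1=0xf0 x2=0xee x3=0x61 x4=0xcf  N=1 Z=0
after  5: x0=0x8f x1=0xf0 x2=0xee x3=0x7d x4=0xcf  N=0 Z=0
after  6: x0=0x6c x1=0xf0 x2=0xee x3=0x7d x4=0xcf  N=0 Z=0
-- IRQ taken; context saved, return-PC = 7 --
mismatch: x2: reported 0xce vs actual 0xee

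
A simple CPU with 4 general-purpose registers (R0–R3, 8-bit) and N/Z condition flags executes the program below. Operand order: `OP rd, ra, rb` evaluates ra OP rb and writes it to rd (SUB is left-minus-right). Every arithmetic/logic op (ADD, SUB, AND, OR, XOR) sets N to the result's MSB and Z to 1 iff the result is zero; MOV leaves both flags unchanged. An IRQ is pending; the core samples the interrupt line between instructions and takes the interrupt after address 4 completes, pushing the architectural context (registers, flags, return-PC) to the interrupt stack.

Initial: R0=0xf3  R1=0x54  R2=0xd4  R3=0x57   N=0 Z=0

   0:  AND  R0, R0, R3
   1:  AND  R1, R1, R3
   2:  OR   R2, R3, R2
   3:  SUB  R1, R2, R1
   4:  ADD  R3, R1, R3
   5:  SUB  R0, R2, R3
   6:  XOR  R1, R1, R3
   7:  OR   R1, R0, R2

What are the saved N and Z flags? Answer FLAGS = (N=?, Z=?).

after  0: R0=0x53 R1=0x54 R2=0xd4 R3=0x57  N=0 Z=0
after  1: R0=0x53 R1=0x54 R2=0xd4 R3=0x57  N=0 Z=0
after  2: R0=0x53 R1=0x54 R2=0xd7 R3=0x57  N=1 Z=0
after  3: R0=0x53 R1=0x83 R2=0xd7 R3=0x57  N=1 Z=0
after  4: R0=0x53 R1=0x83 R2=0xd7 R3=0xda  N=1 Z=0
-- IRQ taken; context saved, return-PC = 5 --

FLAGS = (N=1, Z=0)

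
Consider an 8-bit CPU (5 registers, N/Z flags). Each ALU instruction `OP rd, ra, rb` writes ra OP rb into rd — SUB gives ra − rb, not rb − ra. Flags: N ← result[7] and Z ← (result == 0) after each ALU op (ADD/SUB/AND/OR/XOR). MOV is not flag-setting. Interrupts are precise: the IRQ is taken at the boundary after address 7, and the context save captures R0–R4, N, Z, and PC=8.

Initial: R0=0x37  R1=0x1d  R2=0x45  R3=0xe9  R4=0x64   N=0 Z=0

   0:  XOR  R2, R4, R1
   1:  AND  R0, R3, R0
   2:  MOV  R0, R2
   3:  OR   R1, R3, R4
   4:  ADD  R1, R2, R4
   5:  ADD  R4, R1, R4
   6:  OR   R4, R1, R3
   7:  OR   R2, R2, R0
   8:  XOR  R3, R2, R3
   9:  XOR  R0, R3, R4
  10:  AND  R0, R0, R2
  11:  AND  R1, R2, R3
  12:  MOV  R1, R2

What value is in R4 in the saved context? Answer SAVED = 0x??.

after  0: R0=0x37 R1=0x1d R2=0x79 R3=0xe9 R4=0x64  N=0 Z=0
after  1: R0=0x21 R1=0x1d R2=0x79 R3=0xe9 R4=0x64  N=0 Z=0
after  2: R0=0x79 R1=0x1d R2=0x79 R3=0xe9 R4=0x64  N=0 Z=0
after  3: R0=0x79 R1=0xed R2=0x79 R3=0xe9 R4=0x64  N=1 Z=0
after  4: R0=0x79 R1=0xdd R2=0x79 R3=0xe9 R4=0x64  N=1 Z=0
after  5: R0=0x79 R1=0xdd R2=0x79 R3=0xe9 R4=0x41  N=0 Z=0
after  6: R0=0x79 R1=0xdd R2=0x79 R3=0xe9 R4=0xfd  N=1 Z=0
after  7: R0=0x79 R1=0xdd R2=0x79 R3=0xe9 R4=0xfd  N=0 Z=0
-- IRQ taken; context saved, return-PC = 8 --

SAVED = 0xfd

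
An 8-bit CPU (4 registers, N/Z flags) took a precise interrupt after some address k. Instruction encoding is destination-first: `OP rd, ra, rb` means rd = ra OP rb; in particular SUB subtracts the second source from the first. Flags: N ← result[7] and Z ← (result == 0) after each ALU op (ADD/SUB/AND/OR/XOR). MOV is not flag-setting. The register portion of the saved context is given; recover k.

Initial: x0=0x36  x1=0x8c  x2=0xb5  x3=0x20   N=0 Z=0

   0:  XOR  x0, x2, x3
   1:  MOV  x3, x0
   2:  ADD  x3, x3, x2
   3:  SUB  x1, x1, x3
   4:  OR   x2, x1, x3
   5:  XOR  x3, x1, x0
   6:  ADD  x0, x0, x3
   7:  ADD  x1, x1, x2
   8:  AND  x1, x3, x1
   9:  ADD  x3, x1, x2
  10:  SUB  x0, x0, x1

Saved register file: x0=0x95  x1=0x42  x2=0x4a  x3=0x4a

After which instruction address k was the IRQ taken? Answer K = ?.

K = 4

after  0: x0=0x95 x1=0x8c x2=0xb5 x3=0x20  N=1 Z=0
after  1: x0=0x95 x1=0x8c x2=0xb5 x3=0x95  N=1 Z=0
after  2: x0=0x95 x1=0x8c x2=0xb5 x3=0x4a  N=0 Z=0
after  3: x0=0x95 x1=0x42 x2=0xb5 x3=0x4a  N=0 Z=0
after  4: x0=0x95 x1=0x42 x2=0x4a x3=0x4a  N=0 Z=0
-- IRQ taken; context saved, return-PC = 5 --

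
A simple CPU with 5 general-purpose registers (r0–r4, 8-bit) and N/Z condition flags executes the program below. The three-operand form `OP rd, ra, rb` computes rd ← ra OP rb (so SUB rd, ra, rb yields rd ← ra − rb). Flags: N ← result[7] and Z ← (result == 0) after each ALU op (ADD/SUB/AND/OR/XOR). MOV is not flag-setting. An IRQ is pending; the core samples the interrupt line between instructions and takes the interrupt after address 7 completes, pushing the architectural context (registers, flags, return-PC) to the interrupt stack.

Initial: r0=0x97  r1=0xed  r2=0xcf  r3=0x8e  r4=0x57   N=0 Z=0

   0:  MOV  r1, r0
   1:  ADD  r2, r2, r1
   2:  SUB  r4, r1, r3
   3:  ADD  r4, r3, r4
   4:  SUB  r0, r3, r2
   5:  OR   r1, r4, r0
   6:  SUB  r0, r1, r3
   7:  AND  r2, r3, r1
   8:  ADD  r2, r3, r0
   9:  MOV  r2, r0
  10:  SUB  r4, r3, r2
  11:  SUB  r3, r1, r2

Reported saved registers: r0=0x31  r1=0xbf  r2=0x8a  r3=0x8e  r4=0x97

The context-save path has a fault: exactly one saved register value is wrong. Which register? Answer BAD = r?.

BAD = r2

after  0: r0=0x97 r1=0x97 r2=0xcf r3=0x8e r4=0x57  N=0 Z=0
after  1: r0=0x97 r1=0x97 r2=0x66 r3=0x8e r4=0x57  N=0 Z=0
after  2: r0=0x97 r1=0x97 r2=0x66 r3=0x8e r4=0x09  N=0 Z=0
after  3: r0=0x97 r1=0x97 r2=0x66 r3=0x8e r4=0x97  N=1 Z=0
after  4: r0=0x28 r1=0x97 r2=0x66 r3=0x8e r4=0x97  N=0 Z=0
after  5: r0=0x28 r1=0xbf r2=0x66 r3=0x8e r4=0x97  N=1 Z=0
after  6: r0=0x31 r1=0xbf r2=0x66 r3=0x8e r4=0x97  N=0 Z=0
after  7: r0=0x31 r1=0xbf r2=0x8e r3=0x8e r4=0x97  N=1 Z=0
-- IRQ taken; context saved, return-PC = 8 --
mismatch: r2: reported 0x8a vs actual 0x8e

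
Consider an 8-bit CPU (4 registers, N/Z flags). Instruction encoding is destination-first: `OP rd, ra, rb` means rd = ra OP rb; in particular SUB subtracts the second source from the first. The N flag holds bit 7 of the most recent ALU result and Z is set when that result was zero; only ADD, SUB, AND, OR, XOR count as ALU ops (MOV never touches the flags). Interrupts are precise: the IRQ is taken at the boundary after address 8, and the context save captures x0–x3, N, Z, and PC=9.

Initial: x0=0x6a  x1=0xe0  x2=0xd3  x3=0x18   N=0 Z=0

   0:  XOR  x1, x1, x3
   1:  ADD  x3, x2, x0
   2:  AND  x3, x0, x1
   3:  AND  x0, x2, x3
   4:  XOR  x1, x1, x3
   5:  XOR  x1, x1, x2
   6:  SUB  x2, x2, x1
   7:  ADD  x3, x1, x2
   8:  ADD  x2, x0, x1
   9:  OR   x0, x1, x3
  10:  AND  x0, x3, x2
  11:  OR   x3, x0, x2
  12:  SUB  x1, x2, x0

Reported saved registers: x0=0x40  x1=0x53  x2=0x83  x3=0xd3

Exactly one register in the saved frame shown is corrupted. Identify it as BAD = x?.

BAD = x1

after  0: x0=0x6a x1=0xf8 x2=0xd3 x3=0x18  N=1 Z=0
after  1: x0=0x6a x1=0xf8 x2=0xd3 x3=0x3d  N=0 Z=0
after  2: x0=0x6a x1=0xf8 x2=0xd3 x3=0x68  N=0 Z=0
after  3: x0=0x40 x1=0xf8 x2=0xd3 x3=0x68  N=0 Z=0
after  4: x0=0x40 x1=0x90 x2=0xd3 x3=0x68  N=1 Z=0
after  5: x0=0x40 x1=0x43 x2=0xd3 x3=0x68  N=0 Z=0
after  6: x0=0x40 x1=0x43 x2=0x90 x3=0x68  N=1 Z=0
after  7: x0=0x40 x1=0x43 x2=0x90 x3=0xd3  N=1 Z=0
after  8: x0=0x40 x1=0x43 x2=0x83 x3=0xd3  N=1 Z=0
-- IRQ taken; context saved, return-PC = 9 --
mismatch: x1: reported 0x53 vs actual 0x43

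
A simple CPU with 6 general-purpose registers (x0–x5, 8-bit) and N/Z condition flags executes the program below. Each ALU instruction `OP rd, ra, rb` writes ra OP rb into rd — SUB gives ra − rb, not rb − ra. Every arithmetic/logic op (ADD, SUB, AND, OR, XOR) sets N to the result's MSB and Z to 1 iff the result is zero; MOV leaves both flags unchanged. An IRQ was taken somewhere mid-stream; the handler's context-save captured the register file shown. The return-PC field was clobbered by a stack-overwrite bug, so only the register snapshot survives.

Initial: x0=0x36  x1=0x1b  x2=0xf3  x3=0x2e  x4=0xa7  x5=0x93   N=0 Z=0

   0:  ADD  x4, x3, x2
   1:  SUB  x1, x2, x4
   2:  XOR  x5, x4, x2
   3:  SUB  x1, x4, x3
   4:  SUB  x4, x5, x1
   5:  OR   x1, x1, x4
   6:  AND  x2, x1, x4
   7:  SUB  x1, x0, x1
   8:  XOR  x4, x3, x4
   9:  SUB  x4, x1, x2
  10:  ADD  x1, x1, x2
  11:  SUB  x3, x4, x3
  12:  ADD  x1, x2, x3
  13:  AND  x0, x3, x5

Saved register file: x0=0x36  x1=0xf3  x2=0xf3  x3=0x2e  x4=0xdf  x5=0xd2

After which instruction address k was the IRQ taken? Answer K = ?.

after  0: x0=0x36 x1=0x1b x2=0xf3 x3=0x2e x4=0x21 x5=0x93  N=0 Z=0
after  1: x0=0x36 x1=0xd2 x2=0xf3 x3=0x2e x4=0x21 x5=0x93  N=1 Z=0
after  2: x0=0x36 x1=0xd2 x2=0xf3 x3=0x2e x4=0x21 x5=0xd2  N=1 Z=0
after  3: x0=0x36 x1=0xf3 x2=0xf3 x3=0x2e x4=0x21 x5=0xd2  N=1 Z=0
after  4: x0=0x36 x1=0xf3 x2=0xf3 x3=0x2e x4=0xdf x5=0xd2  N=1 Z=0
-- IRQ taken; context saved, return-PC = 5 --

K = 4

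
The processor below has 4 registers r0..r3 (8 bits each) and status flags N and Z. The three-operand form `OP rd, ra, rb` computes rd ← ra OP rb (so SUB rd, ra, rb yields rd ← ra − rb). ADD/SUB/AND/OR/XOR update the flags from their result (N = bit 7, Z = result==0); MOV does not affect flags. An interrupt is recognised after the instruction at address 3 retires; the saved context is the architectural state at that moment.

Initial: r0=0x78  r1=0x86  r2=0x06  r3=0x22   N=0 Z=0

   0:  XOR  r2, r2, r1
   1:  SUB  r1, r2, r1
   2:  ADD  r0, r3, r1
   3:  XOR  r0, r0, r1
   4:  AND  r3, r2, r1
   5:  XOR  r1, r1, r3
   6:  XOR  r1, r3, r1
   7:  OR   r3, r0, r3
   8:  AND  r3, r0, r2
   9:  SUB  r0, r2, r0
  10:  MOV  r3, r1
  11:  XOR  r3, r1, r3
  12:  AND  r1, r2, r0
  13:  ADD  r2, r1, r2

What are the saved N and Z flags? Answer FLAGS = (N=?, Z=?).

after  0: r0=0x78 r1=0x86 r2=0x80 r3=0x22  N=1 Z=0
after  1: r0=0x78 r1=0xfa r2=0x80 r3=0x22  N=1 Z=0
after  2: r0=0x1c r1=0xfa r2=0x80 r3=0x22  N=0 Z=0
after  3: r0=0xe6 r1=0xfa r2=0x80 r3=0x22  N=1 Z=0
-- IRQ taken; context saved, return-PC = 4 --

FLAGS = (N=1, Z=0)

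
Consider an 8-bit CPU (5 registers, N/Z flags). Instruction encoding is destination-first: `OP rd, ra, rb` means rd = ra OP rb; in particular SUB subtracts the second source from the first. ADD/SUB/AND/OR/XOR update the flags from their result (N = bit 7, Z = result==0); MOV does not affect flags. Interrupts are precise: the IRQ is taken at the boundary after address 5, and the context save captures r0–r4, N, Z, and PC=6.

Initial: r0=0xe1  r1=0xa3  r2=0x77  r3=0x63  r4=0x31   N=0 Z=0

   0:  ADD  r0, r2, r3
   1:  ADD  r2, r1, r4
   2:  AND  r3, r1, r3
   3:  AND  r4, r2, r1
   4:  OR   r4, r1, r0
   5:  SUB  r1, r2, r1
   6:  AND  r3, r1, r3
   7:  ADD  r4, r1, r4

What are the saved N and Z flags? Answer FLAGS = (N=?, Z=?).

FLAGS = (N=0, Z=0)

after  0: r0=0xda r1=0xa3 r2=0x77 r3=0x63 r4=0x31  N=1 Z=0
after  1: r0=0xda r1=0xa3 r2=0xd4 r3=0x63 r4=0x31  N=1 Z=0
after  2: r0=0xda r1=0xa3 r2=0xd4 r3=0x23 r4=0x31  N=0 Z=0
after  3: r0=0xda r1=0xa3 r2=0xd4 r3=0x23 r4=0x80  N=1 Z=0
after  4: r0=0xda r1=0xa3 r2=0xd4 r3=0x23 r4=0xfb  N=1 Z=0
after  5: r0=0xda r1=0x31 r2=0xd4 r3=0x23 r4=0xfb  N=0 Z=0
-- IRQ taken; context saved, return-PC = 6 --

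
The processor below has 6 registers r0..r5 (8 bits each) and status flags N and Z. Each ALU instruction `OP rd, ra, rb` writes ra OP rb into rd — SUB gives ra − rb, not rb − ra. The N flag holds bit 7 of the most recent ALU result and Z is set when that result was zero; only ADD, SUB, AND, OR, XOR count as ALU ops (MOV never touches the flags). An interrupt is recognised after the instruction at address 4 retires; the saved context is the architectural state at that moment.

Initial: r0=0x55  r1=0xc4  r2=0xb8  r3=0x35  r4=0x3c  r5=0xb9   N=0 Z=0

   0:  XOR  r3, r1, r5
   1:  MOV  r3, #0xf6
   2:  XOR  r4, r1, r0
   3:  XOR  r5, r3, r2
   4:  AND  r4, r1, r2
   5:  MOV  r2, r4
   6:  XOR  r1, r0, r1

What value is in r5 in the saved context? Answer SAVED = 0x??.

SAVED = 0x4e

after  0: r0=0x55 r1=0xc4 r2=0xb8 r3=0x7d r4=0x3c r5=0xb9  N=0 Z=0
after  1: r0=0x55 r1=0xc4 r2=0xb8 r3=0xf6 r4=0x3c r5=0xb9  N=0 Z=0
after  2: r0=0x55 r1=0xc4 r2=0xb8 r3=0xf6 r4=0x91 r5=0xb9  N=1 Z=0
after  3: r0=0x55 r1=0xc4 r2=0xb8 r3=0xf6 r4=0x91 r5=0x4e  N=0 Z=0
after  4: r0=0x55 r1=0xc4 r2=0xb8 r3=0xf6 r4=0x80 r5=0x4e  N=1 Z=0
-- IRQ taken; context saved, return-PC = 5 --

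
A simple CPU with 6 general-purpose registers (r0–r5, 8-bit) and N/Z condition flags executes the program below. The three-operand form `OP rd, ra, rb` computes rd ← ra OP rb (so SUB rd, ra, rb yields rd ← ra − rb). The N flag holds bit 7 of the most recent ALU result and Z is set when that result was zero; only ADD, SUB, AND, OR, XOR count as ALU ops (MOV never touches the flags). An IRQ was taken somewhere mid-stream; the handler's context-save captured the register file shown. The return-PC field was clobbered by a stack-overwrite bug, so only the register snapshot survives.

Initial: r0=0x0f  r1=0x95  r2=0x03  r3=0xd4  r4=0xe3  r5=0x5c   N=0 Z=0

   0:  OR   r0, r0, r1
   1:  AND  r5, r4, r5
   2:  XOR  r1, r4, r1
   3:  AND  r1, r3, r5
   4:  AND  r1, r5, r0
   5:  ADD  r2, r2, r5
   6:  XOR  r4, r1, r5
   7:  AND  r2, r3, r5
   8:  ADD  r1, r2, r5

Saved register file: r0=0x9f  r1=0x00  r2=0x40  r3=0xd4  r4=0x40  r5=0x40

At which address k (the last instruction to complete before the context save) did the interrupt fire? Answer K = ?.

K = 7

after  0: r0=0x9f r1=0x95 r2=0x03 r3=0xd4 r4=0xe3 r5=0x5c  N=1 Z=0
after  1: r0=0x9f r1=0x95 r2=0x03 r3=0xd4 r4=0xe3 r5=0x40  N=0 Z=0
after  2: r0=0x9f r1=0x76 r2=0x03 r3=0xd4 r4=0xe3 r5=0x40  N=0 Z=0
after  3: r0=0x9f r1=0x40 r2=0x03 r3=0xd4 r4=0xe3 r5=0x40  N=0 Z=0
after  4: r0=0x9f r1=0x00 r2=0x03 r3=0xd4 r4=0xe3 r5=0x40  N=0 Z=1
after  5: r0=0x9f r1=0x00 r2=0x43 r3=0xd4 r4=0xe3 r5=0x40  N=0 Z=0
after  6: r0=0x9f r1=0x00 r2=0x43 r3=0xd4 r4=0x40 r5=0x40  N=0 Z=0
after  7: r0=0x9f r1=0x00 r2=0x40 r3=0xd4 r4=0x40 r5=0x40  N=0 Z=0
-- IRQ taken; context saved, return-PC = 8 --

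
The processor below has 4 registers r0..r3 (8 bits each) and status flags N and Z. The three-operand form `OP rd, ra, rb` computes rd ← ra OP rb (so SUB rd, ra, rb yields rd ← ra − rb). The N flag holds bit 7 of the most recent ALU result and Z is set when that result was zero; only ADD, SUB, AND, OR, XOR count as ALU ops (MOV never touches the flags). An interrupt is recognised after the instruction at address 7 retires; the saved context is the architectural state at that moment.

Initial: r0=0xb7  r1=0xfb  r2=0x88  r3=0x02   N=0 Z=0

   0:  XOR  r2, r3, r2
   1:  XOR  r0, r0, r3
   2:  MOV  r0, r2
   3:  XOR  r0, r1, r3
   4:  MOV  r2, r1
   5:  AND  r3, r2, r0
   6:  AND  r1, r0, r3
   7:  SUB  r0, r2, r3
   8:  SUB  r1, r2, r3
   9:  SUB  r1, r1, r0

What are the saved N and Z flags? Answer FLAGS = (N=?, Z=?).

after  0: r0=0xb7 r1=0xfb r2=0x8a r3=0x02  N=1 Z=0
after  1: r0=0xb5 r1=0xfb r2=0x8a r3=0x02  N=1 Z=0
after  2: r0=0x8a r1=0xfb r2=0x8a r3=0x02  N=1 Z=0
after  3: r0=0xf9 r1=0xfb r2=0x8a r3=0x02  N=1 Z=0
after  4: r0=0xf9 r1=0xfb r2=0xfb r3=0x02  N=1 Z=0
after  5: r0=0xf9 r1=0xfb r2=0xfb r3=0xf9  N=1 Z=0
after  6: r0=0xf9 r1=0xf9 r2=0xfb r3=0xf9  N=1 Z=0
after  7: r0=0x02 r1=0xf9 r2=0xfb r3=0xf9  N=0 Z=0
-- IRQ taken; context saved, return-PC = 8 --

FLAGS = (N=0, Z=0)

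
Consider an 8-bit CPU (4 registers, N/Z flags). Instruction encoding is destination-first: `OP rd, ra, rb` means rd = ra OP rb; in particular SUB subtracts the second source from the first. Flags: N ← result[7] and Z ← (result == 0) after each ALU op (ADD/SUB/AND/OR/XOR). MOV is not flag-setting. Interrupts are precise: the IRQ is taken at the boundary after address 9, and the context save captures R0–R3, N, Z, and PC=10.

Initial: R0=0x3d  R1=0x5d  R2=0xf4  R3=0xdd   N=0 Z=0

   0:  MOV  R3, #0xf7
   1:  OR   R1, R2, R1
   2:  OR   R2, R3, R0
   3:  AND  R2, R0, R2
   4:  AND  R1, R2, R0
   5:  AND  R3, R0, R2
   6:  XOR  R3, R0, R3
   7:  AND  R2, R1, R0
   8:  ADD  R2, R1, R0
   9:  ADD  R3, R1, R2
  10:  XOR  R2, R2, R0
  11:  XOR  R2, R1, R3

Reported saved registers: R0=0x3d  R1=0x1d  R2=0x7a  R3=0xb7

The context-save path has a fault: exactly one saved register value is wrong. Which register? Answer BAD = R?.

BAD = R1

after  0: R0=0x3d R1=0x5d R2=0xf4 R3=0xf7  N=0 Z=0
after  1: R0=0x3d R1=0xfd R2=0xf4 R3=0xf7  N=1 Z=0
after  2: R0=0x3d R1=0xfd R2=0xff R3=0xf7  N=1 Z=0
after  3: R0=0x3d R1=0xfd R2=0x3d R3=0xf7  N=0 Z=0
after  4: R0=0x3d R1=0x3d R2=0x3d R3=0xf7  N=0 Z=0
after  5: R0=0x3d R1=0x3d R2=0x3d R3=0x3d  N=0 Z=0
after  6: R0=0x3d R1=0x3d R2=0x3d R3=0x00  N=0 Z=1
after  7: R0=0x3d R1=0x3d R2=0x3d R3=0x00  N=0 Z=0
after  8: R0=0x3d R1=0x3d R2=0x7a R3=0x00  N=0 Z=0
after  9: R0=0x3d R1=0x3d R2=0x7a R3=0xb7  N=1 Z=0
-- IRQ taken; context saved, return-PC = 10 --
mismatch: R1: reported 0x1d vs actual 0x3d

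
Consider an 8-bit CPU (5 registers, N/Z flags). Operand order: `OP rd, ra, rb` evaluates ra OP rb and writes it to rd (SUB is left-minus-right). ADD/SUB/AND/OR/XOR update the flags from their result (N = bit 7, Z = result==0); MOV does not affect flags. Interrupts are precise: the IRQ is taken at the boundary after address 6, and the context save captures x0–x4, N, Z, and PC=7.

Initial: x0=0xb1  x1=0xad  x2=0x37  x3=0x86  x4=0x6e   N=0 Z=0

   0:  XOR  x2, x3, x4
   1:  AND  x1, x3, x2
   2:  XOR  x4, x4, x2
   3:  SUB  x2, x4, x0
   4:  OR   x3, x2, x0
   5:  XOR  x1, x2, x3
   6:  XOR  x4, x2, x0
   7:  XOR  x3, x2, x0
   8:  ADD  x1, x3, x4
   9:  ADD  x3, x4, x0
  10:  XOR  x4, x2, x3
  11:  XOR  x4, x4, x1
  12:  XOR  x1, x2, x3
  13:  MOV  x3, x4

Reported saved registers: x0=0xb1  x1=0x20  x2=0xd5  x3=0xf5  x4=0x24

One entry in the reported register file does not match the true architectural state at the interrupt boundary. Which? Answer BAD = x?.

BAD = x4

after  0: x0=0xb1 x1=0xad x2=0xe8 x3=0x86 x4=0x6e  N=1 Z=0
after  1: x0=0xb1 x1=0x80 x2=0xe8 x3=0x86 x4=0x6e  N=1 Z=0
after  2: x0=0xb1 x1=0x80 x2=0xe8 x3=0x86 x4=0x86  N=1 Z=0
after  3: x0=0xb1 x1=0x80 x2=0xd5 x3=0x86 x4=0x86  N=1 Z=0
after  4: x0=0xb1 x1=0x80 x2=0xd5 x3=0xf5 x4=0x86  N=1 Z=0
after  5: x0=0xb1 x1=0x20 x2=0xd5 x3=0xf5 x4=0x86  N=0 Z=0
after  6: x0=0xb1 x1=0x20 x2=0xd5 x3=0xf5 x4=0x64  N=0 Z=0
-- IRQ taken; context saved, return-PC = 7 --
mismatch: x4: reported 0x24 vs actual 0x64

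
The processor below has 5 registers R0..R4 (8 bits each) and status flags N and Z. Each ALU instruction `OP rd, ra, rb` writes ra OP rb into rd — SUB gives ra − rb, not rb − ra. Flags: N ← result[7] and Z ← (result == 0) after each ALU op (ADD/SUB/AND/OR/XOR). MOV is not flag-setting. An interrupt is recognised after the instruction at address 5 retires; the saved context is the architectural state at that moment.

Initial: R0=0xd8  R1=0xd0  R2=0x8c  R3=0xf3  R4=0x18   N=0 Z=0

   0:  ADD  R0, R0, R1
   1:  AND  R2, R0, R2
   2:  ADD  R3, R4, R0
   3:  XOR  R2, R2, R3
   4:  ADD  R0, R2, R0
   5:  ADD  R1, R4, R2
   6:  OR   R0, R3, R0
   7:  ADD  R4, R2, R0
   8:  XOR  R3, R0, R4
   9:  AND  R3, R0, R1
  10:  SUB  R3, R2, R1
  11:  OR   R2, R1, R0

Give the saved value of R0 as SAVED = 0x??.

SAVED = 0xf0

after  0: R0=0xa8 R1=0xd0 R2=0x8c R3=0xf3 R4=0x18  N=1 Z=0
after  1: R0=0xa8 R1=0xd0 R2=0x88 R3=0xf3 R4=0x18  N=1 Z=0
after  2: R0=0xa8 R1=0xd0 R2=0x88 R3=0xc0 R4=0x18  N=1 Z=0
after  3: R0=0xa8 R1=0xd0 R2=0x48 R3=0xc0 R4=0x18  N=0 Z=0
after  4: R0=0xf0 R1=0xd0 R2=0x48 R3=0xc0 R4=0x18  N=1 Z=0
after  5: R0=0xf0 R1=0x60 R2=0x48 R3=0xc0 R4=0x18  N=0 Z=0
-- IRQ taken; context saved, return-PC = 6 --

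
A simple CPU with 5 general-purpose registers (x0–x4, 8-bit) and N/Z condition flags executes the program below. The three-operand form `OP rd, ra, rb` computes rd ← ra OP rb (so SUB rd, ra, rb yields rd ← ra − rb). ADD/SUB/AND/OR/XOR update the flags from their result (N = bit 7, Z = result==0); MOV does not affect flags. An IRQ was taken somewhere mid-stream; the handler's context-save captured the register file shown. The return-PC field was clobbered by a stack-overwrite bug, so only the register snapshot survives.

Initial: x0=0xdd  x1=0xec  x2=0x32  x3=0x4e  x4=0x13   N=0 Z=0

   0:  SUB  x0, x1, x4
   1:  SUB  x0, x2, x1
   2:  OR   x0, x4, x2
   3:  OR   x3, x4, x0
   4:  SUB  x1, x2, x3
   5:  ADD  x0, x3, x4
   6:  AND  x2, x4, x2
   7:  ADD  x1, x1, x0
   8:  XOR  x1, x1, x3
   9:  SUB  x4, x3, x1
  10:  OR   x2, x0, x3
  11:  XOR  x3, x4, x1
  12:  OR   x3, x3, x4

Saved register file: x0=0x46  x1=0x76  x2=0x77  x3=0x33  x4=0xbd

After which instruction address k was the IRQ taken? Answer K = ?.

after  0: x0=0xd9 x1=0xec x2=0x32 x3=0x4e x4=0x13  N=1 Z=0
after  1: x0=0x46 x1=0xec x2=0x32 x3=0x4e x4=0x13  N=0 Z=0
after  2: x0=0x33 x1=0xec x2=0x32 x3=0x4e x4=0x13  N=0 Z=0
after  3: x0=0x33 x1=0xec x2=0x32 x3=0x33 x4=0x13  N=0 Z=0
after  4: x0=0x33 x1=0xff x2=0x32 x3=0x33 x4=0x13  N=1 Z=0
after  5: x0=0x46 x1=0xff x2=0x32 x3=0x33 x4=0x13  N=0 Z=0
after  6: x0=0x46 x1=0xff x2=0x12 x3=0x33 x4=0x13  N=0 Z=0
after  7: x0=0x46 x1=0x45 x2=0x12 x3=0x33 x4=0x13  N=0 Z=0
after  8: x0=0x46 x1=0x76 x2=0x12 x3=0x33 x4=0x13  N=0 Z=0
after  9: x0=0x46 x1=0x76 x2=0x12 x3=0x33 x4=0xbd  N=1 Z=0
after 10: x0=0x46 x1=0x76 x2=0x77 x3=0x33 x4=0xbd  N=0 Z=0
-- IRQ taken; context saved, return-PC = 11 --

K = 10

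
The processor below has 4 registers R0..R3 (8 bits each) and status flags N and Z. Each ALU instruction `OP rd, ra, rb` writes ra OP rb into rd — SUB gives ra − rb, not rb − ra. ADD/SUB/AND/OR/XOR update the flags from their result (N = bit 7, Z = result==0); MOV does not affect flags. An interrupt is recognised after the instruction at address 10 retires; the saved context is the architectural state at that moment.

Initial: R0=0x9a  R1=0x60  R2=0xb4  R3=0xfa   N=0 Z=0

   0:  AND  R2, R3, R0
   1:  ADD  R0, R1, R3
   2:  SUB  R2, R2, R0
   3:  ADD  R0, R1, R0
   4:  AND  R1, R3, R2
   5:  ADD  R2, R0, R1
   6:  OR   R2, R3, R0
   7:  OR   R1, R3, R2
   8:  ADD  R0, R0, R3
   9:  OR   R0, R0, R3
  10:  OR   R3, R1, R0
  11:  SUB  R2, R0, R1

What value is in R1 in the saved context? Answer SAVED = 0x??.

SAVED = 0xfa

after  0: R0=0x9a R1=0x60 R2=0x9a R3=0xfa  N=1 Z=0
after  1: R0=0x5a R1=0x60 R2=0x9a R3=0xfa  N=0 Z=0
after  2: R0=0x5a R1=0x60 R2=0x40 R3=0xfa  N=0 Z=0
after  3: R0=0xba R1=0x60 R2=0x40 R3=0xfa  N=1 Z=0
after  4: R0=0xba R1=0x40 R2=0x40 R3=0xfa  N=0 Z=0
after  5: R0=0xba R1=0x40 R2=0xfa R3=0xfa  N=1 Z=0
after  6: R0=0xba R1=0x40 R2=0xfa R3=0xfa  N=1 Z=0
after  7: R0=0xba R1=0xfa R2=0xfa R3=0xfa  N=1 Z=0
after  8: R0=0xb4 R1=0xfa R2=0xfa R3=0xfa  N=1 Z=0
after  9: R0=0xfe R1=0xfa R2=0xfa R3=0xfa  N=1 Z=0
after 10: R0=0xfe R1=0xfa R2=0xfa R3=0xfe  N=1 Z=0
-- IRQ taken; context saved, return-PC = 11 --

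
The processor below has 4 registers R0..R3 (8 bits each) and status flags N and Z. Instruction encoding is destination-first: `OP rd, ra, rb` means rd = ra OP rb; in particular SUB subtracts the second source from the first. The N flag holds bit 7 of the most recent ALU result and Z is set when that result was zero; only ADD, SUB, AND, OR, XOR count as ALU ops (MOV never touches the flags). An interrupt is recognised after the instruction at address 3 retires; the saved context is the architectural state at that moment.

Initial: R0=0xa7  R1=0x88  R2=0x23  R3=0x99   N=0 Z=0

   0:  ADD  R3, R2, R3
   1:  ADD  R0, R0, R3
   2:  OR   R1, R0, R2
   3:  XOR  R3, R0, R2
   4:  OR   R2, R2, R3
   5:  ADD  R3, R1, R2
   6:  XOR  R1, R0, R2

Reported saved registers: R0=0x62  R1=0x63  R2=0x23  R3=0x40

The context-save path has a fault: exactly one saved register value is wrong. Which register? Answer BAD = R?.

after  0: R0=0xa7 R1=0x88 R2=0x23 R3=0xbc  N=1 Z=0
after  1: R0=0x63 R1=0x88 R2=0x23 R3=0xbc  N=0 Z=0
after  2: R0=0x63 R1=0x63 R2=0x23 R3=0xbc  N=0 Z=0
after  3: R0=0x63 R1=0x63 R2=0x23 R3=0x40  N=0 Z=0
-- IRQ taken; context saved, return-PC = 4 --
mismatch: R0: reported 0x62 vs actual 0x63

BAD = R0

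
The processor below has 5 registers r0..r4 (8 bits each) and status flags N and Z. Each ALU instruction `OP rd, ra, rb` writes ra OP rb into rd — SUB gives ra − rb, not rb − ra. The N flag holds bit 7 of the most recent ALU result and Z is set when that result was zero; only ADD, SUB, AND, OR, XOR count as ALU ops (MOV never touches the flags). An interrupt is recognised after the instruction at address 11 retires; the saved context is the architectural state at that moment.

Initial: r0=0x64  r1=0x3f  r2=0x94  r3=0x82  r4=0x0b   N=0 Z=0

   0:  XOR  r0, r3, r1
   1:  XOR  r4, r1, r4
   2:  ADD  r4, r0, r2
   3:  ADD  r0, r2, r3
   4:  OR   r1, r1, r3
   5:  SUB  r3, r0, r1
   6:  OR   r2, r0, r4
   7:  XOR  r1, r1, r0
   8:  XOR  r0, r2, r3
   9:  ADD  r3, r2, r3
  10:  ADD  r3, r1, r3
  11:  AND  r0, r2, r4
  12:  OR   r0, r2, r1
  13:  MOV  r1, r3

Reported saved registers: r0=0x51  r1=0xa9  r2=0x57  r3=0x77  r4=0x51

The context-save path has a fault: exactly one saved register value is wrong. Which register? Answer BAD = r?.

BAD = r3

after  0: r0=0xbd r1=0x3f r2=0x94 r3=0x82 r4=0x0b  N=1 Z=0
after  1: r0=0xbd r1=0x3f r2=0x94 r3=0x82 r4=0x34  N=0 Z=0
after  2: r0=0xbd r1=0x3f r2=0x94 r3=0x82 r4=0x51  N=0 Z=0
after  3: r0=0x16 r1=0x3f r2=0x94 r3=0x82 r4=0x51  N=0 Z=0
after  4: r0=0x16 r1=0xbf r2=0x94 r3=0x82 r4=0x51  N=1 Z=0
after  5: r0=0x16 r1=0xbf r2=0x94 r3=0x57 r4=0x51  N=0 Z=0
after  6: r0=0x16 r1=0xbf r2=0x57 r3=0x57 r4=0x51  N=0 Z=0
after  7: r0=0x16 r1=0xa9 r2=0x57 r3=0x57 r4=0x51  N=1 Z=0
after  8: r0=0x00 r1=0xa9 r2=0x57 r3=0x57 r4=0x51  N=0 Z=1
after  9: r0=0x00 r1=0xa9 r2=0x57 r3=0xae r4=0x51  N=1 Z=0
after 10: r0=0x00 r1=0xa9 r2=0x57 r3=0x57 r4=0x51  N=0 Z=0
after 11: r0=0x51 r1=0xa9 r2=0x57 r3=0x57 r4=0x51  N=0 Z=0
-- IRQ taken; context saved, return-PC = 12 --
mismatch: r3: reported 0x77 vs actual 0x57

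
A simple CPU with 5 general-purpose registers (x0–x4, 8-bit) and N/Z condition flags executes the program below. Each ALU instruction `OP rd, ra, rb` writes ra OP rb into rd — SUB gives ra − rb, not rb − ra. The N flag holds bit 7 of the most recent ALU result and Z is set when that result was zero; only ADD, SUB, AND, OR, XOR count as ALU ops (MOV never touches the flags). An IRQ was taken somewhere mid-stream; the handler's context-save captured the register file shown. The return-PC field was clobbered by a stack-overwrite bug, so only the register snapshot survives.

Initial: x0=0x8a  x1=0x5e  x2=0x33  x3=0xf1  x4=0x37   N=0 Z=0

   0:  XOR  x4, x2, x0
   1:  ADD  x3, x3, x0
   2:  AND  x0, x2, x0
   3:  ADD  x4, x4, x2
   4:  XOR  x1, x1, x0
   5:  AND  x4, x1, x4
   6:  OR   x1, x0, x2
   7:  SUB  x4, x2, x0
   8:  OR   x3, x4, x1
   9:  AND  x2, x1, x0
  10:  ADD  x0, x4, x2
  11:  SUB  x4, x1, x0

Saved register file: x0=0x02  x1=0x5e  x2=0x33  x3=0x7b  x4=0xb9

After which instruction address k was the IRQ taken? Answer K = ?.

after  0: x0=0x8a x1=0x5e x2=0x33 x3=0xf1 x4=0xb9  N=1 Z=0
after  1: x0=0x8a x1=0x5e x2=0x33 x3=0x7b x4=0xb9  N=0 Z=0
after  2: x0=0x02 x1=0x5e x2=0x33 x3=0x7b x4=0xb9  N=0 Z=0
-- IRQ taken; context saved, return-PC = 3 --

K = 2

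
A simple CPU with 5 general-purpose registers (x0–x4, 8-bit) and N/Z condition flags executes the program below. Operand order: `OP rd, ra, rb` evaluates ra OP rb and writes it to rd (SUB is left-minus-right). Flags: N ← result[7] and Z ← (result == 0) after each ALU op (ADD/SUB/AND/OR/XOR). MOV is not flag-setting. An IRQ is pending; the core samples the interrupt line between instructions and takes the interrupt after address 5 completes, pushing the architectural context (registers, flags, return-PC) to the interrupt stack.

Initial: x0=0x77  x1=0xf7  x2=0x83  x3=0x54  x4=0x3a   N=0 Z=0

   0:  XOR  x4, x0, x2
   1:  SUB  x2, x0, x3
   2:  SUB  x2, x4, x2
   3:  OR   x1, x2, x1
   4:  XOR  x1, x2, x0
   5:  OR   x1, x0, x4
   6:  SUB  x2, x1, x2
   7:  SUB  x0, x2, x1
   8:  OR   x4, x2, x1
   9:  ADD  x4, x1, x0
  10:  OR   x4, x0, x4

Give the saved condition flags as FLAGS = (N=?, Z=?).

after  0: x0=0x77 x1=0xf7 x2=0x83 x3=0x54 x4=0xf4  N=1 Z=0
after  1: x0=0x77 x1=0xf7 x2=0x23 x3=0x54 x4=0xf4  N=0 Z=0
after  2: x0=0x77 x1=0xf7 x2=0xd1 x3=0x54 x4=0xf4  N=1 Z=0
after  3: x0=0x77 x1=0xf7 x2=0xd1 x3=0x54 x4=0xf4  N=1 Z=0
after  4: x0=0x77 x1=0xa6 x2=0xd1 x3=0x54 x4=0xf4  N=1 Z=0
after  5: x0=0x77 x1=0xf7 x2=0xd1 x3=0x54 x4=0xf4  N=1 Z=0
-- IRQ taken; context saved, return-PC = 6 --

FLAGS = (N=1, Z=0)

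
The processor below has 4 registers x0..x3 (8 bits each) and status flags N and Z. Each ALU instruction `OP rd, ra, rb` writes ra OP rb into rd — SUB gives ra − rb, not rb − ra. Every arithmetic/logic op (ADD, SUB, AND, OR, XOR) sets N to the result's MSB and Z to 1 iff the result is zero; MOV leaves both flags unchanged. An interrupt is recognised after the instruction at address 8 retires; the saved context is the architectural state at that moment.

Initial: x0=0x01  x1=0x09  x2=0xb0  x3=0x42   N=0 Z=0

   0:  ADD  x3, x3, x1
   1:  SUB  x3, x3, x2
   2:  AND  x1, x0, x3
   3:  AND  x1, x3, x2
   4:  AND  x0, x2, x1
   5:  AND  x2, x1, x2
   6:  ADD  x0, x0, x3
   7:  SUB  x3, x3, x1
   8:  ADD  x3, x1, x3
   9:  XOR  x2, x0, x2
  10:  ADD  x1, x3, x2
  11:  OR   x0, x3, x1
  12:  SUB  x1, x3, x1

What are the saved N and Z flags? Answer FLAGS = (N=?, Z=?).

FLAGS = (N=1, Z=0)

after  0: x0=0x01 x1=0x09 x2=0xb0 x3=0x4b  N=0 Z=0
after  1: x0=0x01 x1=0x09 x2=0xb0 x3=0x9b  N=1 Z=0
after  2: x0=0x01 x1=0x01 x2=0xb0 x3=0x9b  N=0 Z=0
after  3: x0=0x01 x1=0x90 x2=0xb0 x3=0x9b  N=1 Z=0
after  4: x0=0x90 x1=0x90 x2=0xb0 x3=0x9b  N=1 Z=0
after  5: x0=0x90 x1=0x90 x2=0x90 x3=0x9b  N=1 Z=0
after  6: x0=0x2b x1=0x90 x2=0x90 x3=0x9b  N=0 Z=0
after  7: x0=0x2b x1=0x90 x2=0x90 x3=0x0b  N=0 Z=0
after  8: x0=0x2b x1=0x90 x2=0x90 x3=0x9b  N=1 Z=0
-- IRQ taken; context saved, return-PC = 9 --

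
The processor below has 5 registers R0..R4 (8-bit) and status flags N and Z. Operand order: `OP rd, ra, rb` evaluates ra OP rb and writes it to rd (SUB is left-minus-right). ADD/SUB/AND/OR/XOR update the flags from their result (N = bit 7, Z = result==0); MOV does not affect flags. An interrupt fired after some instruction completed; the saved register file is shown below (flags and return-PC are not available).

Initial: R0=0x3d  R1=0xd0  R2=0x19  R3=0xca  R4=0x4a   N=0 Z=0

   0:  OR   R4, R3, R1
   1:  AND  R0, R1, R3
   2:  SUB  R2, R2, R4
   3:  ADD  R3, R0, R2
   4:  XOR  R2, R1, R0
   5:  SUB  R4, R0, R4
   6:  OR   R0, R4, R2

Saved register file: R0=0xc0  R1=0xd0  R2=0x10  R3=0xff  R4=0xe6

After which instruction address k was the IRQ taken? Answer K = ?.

K = 5

after  0: R0=0x3d R1=0xd0 R2=0x19 R3=0xca R4=0xda  N=1 Z=0
after  1: R0=0xc0 R1=0xd0 R2=0x19 R3=0xca R4=0xda  N=1 Z=0
after  2: R0=0xc0 R1=0xd0 R2=0x3f R3=0xca R4=0xda  N=0 Z=0
after  3: R0=0xc0 R1=0xd0 R2=0x3f R3=0xff R4=0xda  N=1 Z=0
after  4: R0=0xc0 R1=0xd0 R2=0x10 R3=0xff R4=0xda  N=0 Z=0
after  5: R0=0xc0 R1=0xd0 R2=0x10 R3=0xff R4=0xe6  N=1 Z=0
-- IRQ taken; context saved, return-PC = 6 --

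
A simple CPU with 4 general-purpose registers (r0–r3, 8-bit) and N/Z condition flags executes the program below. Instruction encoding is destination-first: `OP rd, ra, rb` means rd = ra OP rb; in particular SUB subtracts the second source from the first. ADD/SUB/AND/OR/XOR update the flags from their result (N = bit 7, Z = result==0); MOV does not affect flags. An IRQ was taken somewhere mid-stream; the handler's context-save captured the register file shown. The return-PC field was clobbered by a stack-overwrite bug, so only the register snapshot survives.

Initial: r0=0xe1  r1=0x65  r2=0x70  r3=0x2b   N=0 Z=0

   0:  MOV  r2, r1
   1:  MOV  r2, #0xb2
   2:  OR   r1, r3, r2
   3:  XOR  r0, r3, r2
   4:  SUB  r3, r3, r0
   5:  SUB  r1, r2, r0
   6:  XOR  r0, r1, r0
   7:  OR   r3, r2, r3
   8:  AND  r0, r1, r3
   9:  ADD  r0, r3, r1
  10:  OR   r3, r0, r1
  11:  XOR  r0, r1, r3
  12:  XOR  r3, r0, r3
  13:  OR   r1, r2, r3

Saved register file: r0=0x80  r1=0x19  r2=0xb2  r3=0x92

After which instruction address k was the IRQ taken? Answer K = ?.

after  0: r0=0xe1 r1=0x65 r2=0x65 r3=0x2b  N=0 Z=0
after  1: r0=0xe1 r1=0x65 r2=0xb2 r3=0x2b  N=0 Z=0
after  2: r0=0xe1 r1=0xbb r2=0xb2 r3=0x2b  N=1 Z=0
after  3: r0=0x99 r1=0xbb r2=0xb2 r3=0x2b  N=1 Z=0
after  4: r0=0x99 r1=0xbb r2=0xb2 r3=0x92  N=1 Z=0
after  5: r0=0x99 r1=0x19 r2=0xb2 r3=0x92  N=0 Z=0
after  6: r0=0x80 r1=0x19 r2=0xb2 r3=0x92  N=1 Z=0
-- IRQ taken; context saved, return-PC = 7 --

K = 6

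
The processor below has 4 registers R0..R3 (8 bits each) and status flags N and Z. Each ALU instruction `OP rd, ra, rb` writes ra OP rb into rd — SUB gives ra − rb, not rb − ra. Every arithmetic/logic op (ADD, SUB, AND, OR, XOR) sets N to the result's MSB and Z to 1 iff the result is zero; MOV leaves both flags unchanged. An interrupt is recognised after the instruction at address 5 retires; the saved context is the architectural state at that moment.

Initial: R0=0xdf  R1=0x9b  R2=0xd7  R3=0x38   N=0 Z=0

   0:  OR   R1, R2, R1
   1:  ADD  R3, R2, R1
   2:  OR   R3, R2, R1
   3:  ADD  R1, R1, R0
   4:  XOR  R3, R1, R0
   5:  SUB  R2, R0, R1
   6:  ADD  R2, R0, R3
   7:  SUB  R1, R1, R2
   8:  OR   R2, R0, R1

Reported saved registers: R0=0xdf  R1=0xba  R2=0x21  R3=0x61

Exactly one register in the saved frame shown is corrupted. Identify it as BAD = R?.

after  0: R0=0xdf R1=0xdf R2=0xd7 R3=0x38  N=1 Z=0
after  1: R0=0xdf R1=0xdf R2=0xd7 R3=0xb6  N=1 Z=0
after  2: R0=0xdf R1=0xdf R2=0xd7 R3=0xdf  N=1 Z=0
after  3: R0=0xdf R1=0xbe R2=0xd7 R3=0xdf  N=1 Z=0
after  4: R0=0xdf R1=0xbe R2=0xd7 R3=0x61  N=0 Z=0
after  5: R0=0xdf R1=0xbe R2=0x21 R3=0x61  N=0 Z=0
-- IRQ taken; context saved, return-PC = 6 --
mismatch: R1: reported 0xba vs actual 0xbe

BAD = R1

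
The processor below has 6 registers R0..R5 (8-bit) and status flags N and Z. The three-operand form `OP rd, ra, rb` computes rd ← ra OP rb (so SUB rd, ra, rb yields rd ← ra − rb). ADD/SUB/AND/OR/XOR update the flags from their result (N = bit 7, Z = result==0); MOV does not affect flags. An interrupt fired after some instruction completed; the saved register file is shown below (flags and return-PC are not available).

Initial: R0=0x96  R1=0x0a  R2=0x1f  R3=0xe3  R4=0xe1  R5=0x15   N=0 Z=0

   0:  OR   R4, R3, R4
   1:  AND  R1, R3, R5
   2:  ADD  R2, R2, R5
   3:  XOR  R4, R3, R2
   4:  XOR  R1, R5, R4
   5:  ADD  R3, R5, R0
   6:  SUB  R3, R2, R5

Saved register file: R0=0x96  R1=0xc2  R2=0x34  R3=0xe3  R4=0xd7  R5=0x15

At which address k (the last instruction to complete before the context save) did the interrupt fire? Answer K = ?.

after  0: R0=0x96 R1=0x0a R2=0x1f R3=0xe3 R4=0xe3 R5=0x15  N=1 Z=0
after  1: R0=0x96 R1=0x01 R2=0x1f R3=0xe3 R4=0xe3 R5=0x15  N=0 Z=0
after  2: R0=0x96 R1=0x01 R2=0x34 R3=0xe3 R4=0xe3 R5=0x15  N=0 Z=0
after  3: R0=0x96 R1=0x01 R2=0x34 R3=0xe3 R4=0xd7 R5=0x15  N=1 Z=0
after  4: R0=0x96 R1=0xc2 R2=0x34 R3=0xe3 R4=0xd7 R5=0x15  N=1 Z=0
-- IRQ taken; context saved, return-PC = 5 --

K = 4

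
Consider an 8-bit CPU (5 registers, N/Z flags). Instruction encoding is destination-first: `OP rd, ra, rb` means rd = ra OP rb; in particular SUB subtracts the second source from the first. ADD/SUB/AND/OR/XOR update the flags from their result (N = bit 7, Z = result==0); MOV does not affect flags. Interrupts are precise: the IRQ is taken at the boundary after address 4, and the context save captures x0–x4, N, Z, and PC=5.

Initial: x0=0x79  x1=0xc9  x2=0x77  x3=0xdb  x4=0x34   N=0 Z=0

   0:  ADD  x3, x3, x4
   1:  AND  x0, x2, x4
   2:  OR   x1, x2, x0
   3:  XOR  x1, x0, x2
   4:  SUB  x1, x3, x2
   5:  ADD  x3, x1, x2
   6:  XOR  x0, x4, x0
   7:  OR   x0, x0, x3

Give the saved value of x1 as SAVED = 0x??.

after  0: x0=0x79 x1=0xc9 x2=0x77 x3=0x0f x4=0x34  N=0 Z=0
after  1: x0=0x34 x1=0xc9 x2=0x77 x3=0x0f x4=0x34  N=0 Z=0
after  2: x0=0x34 x1=0x77 x2=0x77 x3=0x0f x4=0x34  N=0 Z=0
after  3: x0=0x34 x1=0x43 x2=0x77 x3=0x0f x4=0x34  N=0 Z=0
after  4: x0=0x34 x1=0x98 x2=0x77 x3=0x0f x4=0x34  N=1 Z=0
-- IRQ taken; context saved, return-PC = 5 --

SAVED = 0x98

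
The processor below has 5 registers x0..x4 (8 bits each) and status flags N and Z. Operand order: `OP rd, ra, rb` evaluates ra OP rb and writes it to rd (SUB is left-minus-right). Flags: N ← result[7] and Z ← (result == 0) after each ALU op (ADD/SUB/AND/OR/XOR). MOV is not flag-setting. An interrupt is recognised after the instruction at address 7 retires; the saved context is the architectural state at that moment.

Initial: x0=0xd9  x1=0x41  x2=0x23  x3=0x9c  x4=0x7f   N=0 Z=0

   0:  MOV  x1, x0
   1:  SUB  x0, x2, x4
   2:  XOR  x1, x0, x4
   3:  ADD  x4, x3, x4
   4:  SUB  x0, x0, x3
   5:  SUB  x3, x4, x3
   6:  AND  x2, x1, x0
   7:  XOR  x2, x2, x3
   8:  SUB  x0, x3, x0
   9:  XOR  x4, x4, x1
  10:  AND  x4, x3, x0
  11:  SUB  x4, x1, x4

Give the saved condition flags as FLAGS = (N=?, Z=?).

FLAGS = (N=0, Z=0)

after  0: x0=0xd9 x1=0xd9 x2=0x23 x3=0x9c x4=0x7f  N=0 Z=0
after  1: x0=0xa4 x1=0xd9 x2=0x23 x3=0x9c x4=0x7f  N=1 Z=0
after  2: x0=0xa4 x1=0xdb x2=0x23 x3=0x9c x4=0x7f  N=1 Z=0
after  3: x0=0xa4 x1=0xdb x2=0x23 x3=0x9c x4=0x1b  N=0 Z=0
after  4: x0=0x08 x1=0xdb x2=0x23 x3=0x9c x4=0x1b  N=0 Z=0
after  5: x0=0x08 x1=0xdb x2=0x23 x3=0x7f x4=0x1b  N=0 Z=0
after  6: x0=0x08 x1=0xdb x2=0x08 x3=0x7f x4=0x1b  N=0 Z=0
after  7: x0=0x08 x1=0xdb x2=0x77 x3=0x7f x4=0x1b  N=0 Z=0
-- IRQ taken; context saved, return-PC = 8 --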